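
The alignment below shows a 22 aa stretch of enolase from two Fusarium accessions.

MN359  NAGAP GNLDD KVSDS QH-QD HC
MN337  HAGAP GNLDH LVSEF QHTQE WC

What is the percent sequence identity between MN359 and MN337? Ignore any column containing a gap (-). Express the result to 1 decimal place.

66.7%

Excluding the 1 gap column leaves 21 comparable sites.
Mismatches occur at site 1 (N/H), site 10 (D/H), site 11 (K/L), site 14 (D/E), site 15 (S/F), site 20 (D/E), site 21 (H/W).
14 of the 21 comparable sites match, so the percent identity is 14/21 × 100 = 66.7%.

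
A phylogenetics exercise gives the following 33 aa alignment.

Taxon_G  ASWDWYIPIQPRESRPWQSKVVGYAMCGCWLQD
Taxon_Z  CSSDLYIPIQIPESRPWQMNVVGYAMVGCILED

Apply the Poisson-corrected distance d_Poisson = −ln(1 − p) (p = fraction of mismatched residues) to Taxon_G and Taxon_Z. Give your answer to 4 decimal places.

The sequences differ at positions 1 (A/C), 3 (W/S), 5 (W/L), 11 (P/I), 12 (R/P), 19 (S/M), 20 (K/N), 27 (C/V), 30 (W/I), 32 (Q/E).
p = 10/33 = 0.303030.
d = −ln(1 − 0.303030) = −ln(0.696970) = 0.3610.

0.3610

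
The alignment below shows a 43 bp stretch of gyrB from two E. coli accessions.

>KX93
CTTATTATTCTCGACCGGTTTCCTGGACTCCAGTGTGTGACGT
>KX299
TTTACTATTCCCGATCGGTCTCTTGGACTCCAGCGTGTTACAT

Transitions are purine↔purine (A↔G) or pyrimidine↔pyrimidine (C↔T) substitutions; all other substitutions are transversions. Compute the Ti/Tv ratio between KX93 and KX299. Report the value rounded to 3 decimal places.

8.000

The sequences differ at positions 1 (C/T, transition), 5 (T/C, transition), 11 (T/C, transition), 15 (C/T, transition), 20 (T/C, transition), 23 (C/T, transition), 34 (T/C, transition), 39 (G/T, transversion), 42 (G/A, transition).
Of the 9 differences, 8 transitions and 1 transversion, so Ti/Tv = 8/1 = 8.000.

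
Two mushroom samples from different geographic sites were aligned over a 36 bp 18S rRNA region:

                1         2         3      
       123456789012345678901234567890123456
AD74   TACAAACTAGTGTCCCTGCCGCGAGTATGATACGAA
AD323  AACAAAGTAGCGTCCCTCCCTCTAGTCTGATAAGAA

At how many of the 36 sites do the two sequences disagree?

The sequences differ at positions 1 (T/A), 7 (C/G), 11 (T/C), 18 (G/C), 21 (G/T), 23 (G/T), 27 (A/C), 33 (C/A).
That gives 8 mismatches out of 36 aligned sites, so the Hamming distance is 8.

8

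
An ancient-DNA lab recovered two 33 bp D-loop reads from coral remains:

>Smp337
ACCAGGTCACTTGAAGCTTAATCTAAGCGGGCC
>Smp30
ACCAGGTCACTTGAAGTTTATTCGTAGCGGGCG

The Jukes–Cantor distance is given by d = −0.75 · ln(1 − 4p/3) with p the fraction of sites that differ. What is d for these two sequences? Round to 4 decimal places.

0.1693

The sequences differ at positions 17 (C/T), 21 (A/T), 24 (T/G), 25 (A/T), 33 (C/G).
p = 5/33 = 0.151515.
d = −0.75 · ln(1 − (4/3)·0.151515) = −0.75 · ln(0.797980) = −0.75 · (-0.225672) = 0.1693.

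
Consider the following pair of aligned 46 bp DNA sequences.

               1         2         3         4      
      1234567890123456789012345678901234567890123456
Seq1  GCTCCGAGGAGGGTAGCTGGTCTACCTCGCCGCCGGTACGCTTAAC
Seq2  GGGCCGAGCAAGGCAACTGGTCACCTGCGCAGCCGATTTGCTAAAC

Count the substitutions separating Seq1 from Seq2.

15

Differing sites — 2:C/G; 3:T/G; 9:G/C; 11:G/A; 14:T/C; 16:G/A; 23:T/A; 24:A/C; 26:C/T; 27:T/G; 31:C/A; 36:G/A; 38:A/T; 39:C/T; 43:T/A.
That gives 15 mismatches out of 46 aligned sites, so the Hamming distance is 15.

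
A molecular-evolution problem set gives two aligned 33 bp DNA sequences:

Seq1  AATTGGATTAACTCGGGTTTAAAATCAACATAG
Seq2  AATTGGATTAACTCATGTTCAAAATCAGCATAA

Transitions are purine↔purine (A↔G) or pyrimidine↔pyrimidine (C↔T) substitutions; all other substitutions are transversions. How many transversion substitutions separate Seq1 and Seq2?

1

The sequences differ at positions 15 (G/A, transition), 16 (G/T, transversion), 20 (T/C, transition), 28 (A/G, transition), 33 (G/A, transition).
Of the 5 differences, 4 transitions and 1 transversion, so the answer is 1.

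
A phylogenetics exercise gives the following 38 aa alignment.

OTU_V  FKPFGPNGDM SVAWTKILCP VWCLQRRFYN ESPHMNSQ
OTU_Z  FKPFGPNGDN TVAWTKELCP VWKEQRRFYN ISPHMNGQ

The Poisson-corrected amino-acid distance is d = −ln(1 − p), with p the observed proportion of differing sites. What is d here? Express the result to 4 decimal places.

Mismatches occur at site 10 (M→N), site 11 (S→T), site 17 (I→E), site 23 (C→K), site 24 (L→E), site 31 (E→I), site 37 (S→G).
p = 7/38 = 0.184211.
d = −ln(1 − 0.184211) = −ln(0.815789) = 0.2036.

0.2036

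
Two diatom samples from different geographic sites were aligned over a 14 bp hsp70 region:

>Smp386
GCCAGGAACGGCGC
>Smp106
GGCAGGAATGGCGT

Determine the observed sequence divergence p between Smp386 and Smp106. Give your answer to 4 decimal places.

0.2143

Differing sites — 2:C/G; 9:C/T; 14:C/T.
There are 3 differences over 14 sites, so p = 3/14 = 0.2143.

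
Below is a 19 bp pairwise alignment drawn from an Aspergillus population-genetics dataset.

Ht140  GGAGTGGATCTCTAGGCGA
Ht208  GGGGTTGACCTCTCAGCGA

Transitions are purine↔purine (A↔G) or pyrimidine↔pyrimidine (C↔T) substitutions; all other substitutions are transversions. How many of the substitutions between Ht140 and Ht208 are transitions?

3

Differing sites — 3:A/G (Ti); 6:G/T (Tv); 9:T/C (Ti); 14:A/C (Tv); 15:G/A (Ti).
Of the 5 differences, 3 transitions and 2 transversions, so the answer is 3.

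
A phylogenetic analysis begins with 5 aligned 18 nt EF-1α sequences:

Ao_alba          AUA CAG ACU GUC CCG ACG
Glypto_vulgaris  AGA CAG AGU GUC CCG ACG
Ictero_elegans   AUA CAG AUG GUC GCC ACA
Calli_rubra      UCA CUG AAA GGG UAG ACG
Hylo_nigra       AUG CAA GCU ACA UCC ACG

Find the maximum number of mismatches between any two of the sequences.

13

Pairwise Hamming distances:
  Ao_alba vs Glypto_vulgaris: 2
  Ao_alba vs Ictero_elegans: 5
  Ao_alba vs Calli_rubra: 9
  Ao_alba vs Hylo_nigra: 8
  Glypto_vulgaris vs Ictero_elegans: 6
  Glypto_vulgaris vs Calli_rubra: 9
  Glypto_vulgaris vs Hylo_nigra: 10
  Ictero_elegans vs Calli_rubra: 11
  Ictero_elegans vs Hylo_nigra: 10
  Calli_rubra vs Hylo_nigra: 13
The largest is 13, between Calli_rubra and Hylo_nigra.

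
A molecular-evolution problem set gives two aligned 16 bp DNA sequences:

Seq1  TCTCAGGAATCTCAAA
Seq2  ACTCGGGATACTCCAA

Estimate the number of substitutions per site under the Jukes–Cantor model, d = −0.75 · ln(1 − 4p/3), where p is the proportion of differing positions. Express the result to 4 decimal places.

0.4042

The sequences differ at positions 1 (T/A), 5 (A/G), 9 (A/T), 10 (T/A), 14 (A/C).
p = 5/16 = 0.312500.
d = −0.75 · ln(1 − (4/3)·0.312500) = −0.75 · ln(0.583333) = −0.75 · (-0.538997) = 0.4042.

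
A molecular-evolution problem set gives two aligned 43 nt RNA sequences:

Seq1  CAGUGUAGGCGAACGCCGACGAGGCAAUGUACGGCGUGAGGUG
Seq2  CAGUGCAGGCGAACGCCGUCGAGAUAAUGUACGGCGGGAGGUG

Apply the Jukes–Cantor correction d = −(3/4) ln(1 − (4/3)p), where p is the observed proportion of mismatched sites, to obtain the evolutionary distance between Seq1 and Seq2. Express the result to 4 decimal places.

0.1263

Differing sites — 6:U/C; 19:A/U; 24:G/A; 25:C/U; 37:U/G.
p = 5/43 = 0.116279.
d = −0.75 · ln(1 − (4/3)·0.116279) = −0.75 · ln(0.844961) = −0.75 · (-0.168465) = 0.1263.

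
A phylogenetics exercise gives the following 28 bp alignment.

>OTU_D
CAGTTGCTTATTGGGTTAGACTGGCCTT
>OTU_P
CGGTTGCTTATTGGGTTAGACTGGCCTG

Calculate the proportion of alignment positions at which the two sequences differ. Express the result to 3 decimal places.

The sequences differ at positions 2 (A/G), 28 (T/G).
There are 2 differences over 28 sites, so p = 2/28 = 0.071.

0.071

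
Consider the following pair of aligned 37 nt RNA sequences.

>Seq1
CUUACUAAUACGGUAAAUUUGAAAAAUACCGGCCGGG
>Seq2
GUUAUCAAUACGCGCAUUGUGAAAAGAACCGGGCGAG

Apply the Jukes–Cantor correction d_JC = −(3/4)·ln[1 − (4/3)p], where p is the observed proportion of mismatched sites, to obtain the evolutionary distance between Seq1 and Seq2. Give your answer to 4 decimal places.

0.4248

Differing sites — 1:C/G; 5:C/U; 6:U/C; 13:G/C; 14:U/G; 15:A/C; 17:A/U; 19:U/G; 26:A/G; 27:U/A; 33:C/G; 36:G/A.
p = 12/37 = 0.324324.
d = −0.75 · ln(1 − (4/3)·0.324324) = −0.75 · ln(0.567568) = −0.75 · (-0.566395) = 0.4248.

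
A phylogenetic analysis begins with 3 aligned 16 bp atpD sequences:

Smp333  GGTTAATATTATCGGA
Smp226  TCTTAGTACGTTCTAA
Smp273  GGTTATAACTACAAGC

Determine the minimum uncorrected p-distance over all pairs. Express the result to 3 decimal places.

Pairwise Hamming distances:
  Smp333 vs Smp226: 8
  Smp333 vs Smp273: 7
  Smp226 vs Smp273: 11
The smallest is 7 mismatches, between Smp333 and Smp273; p = 7/16 = 0.438.

0.438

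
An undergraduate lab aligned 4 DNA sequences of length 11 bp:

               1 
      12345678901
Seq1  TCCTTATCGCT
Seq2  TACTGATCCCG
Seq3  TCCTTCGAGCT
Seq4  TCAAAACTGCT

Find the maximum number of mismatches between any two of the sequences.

8

Pairwise Hamming distances:
  Seq1 vs Seq2: 4
  Seq1 vs Seq3: 3
  Seq1 vs Seq4: 5
  Seq2 vs Seq3: 7
  Seq2 vs Seq4: 8
  Seq3 vs Seq4: 6
The largest is 8, between Seq2 and Seq4.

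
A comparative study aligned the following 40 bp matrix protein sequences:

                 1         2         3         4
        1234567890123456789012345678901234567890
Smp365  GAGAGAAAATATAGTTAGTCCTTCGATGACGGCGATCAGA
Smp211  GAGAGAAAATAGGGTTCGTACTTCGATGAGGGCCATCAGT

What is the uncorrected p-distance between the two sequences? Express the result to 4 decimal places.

Mismatches occur at site 12 (T→G), site 13 (A→G), site 17 (A→C), site 20 (C→A), site 30 (C→G), site 34 (G→C), site 40 (A→T).
There are 7 differences over 40 sites, so p = 7/40 = 0.1750.

0.1750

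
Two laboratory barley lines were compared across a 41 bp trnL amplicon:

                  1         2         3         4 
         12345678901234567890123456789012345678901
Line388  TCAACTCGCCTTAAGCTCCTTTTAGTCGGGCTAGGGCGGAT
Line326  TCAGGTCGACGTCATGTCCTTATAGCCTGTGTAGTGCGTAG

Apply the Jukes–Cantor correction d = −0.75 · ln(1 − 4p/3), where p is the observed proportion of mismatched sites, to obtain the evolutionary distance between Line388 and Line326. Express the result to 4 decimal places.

0.5018

Differing sites — 4:A/G; 5:C/G; 9:C/A; 11:T/G; 13:A/C; 15:G/T; 16:C/G; 22:T/A; 26:T/C; 28:G/T; 30:G/T; 31:C/G; 35:G/T; 39:G/T; 41:T/G.
p = 15/41 = 0.365854.
d = −0.75 · ln(1 − (4/3)·0.365854) = −0.75 · ln(0.512195) = −0.75 · (-0.669050) = 0.5018.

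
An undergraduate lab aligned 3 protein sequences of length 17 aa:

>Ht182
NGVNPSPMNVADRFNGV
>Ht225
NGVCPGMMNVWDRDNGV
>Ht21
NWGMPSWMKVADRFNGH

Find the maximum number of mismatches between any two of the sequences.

Pairwise Hamming distances:
  Ht182 vs Ht225: 5
  Ht182 vs Ht21: 6
  Ht225 vs Ht21: 9
The largest is 9, between Ht225 and Ht21.

9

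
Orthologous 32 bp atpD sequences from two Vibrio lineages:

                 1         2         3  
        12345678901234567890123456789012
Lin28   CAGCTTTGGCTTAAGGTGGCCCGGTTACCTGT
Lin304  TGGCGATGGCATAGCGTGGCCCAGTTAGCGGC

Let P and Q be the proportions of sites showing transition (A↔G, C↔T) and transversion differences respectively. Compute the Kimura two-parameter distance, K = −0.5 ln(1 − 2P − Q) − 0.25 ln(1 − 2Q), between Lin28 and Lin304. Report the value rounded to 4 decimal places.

0.4641

Mismatches occur at site 1 (C/T, transition), site 2 (A/G, transition), site 5 (T/G, transversion), site 6 (T/A, transversion), site 11 (T/A, transversion), site 14 (A/G, transition), site 15 (G/C, transversion), site 23 (G/A, transition), site 28 (C/G, transversion), site 30 (T/G, transversion), site 32 (T/C, transition).
Of the 11 differences, 5 transitions and 6 transversions over 32 sites: P = 5/32 = 0.156250, Q = 6/32 = 0.187500.
d = −0.5·ln(0.500000) − 0.25·ln(0.625000) = −0.5·(-0.693147) − 0.25·(-0.470004) = 0.4641.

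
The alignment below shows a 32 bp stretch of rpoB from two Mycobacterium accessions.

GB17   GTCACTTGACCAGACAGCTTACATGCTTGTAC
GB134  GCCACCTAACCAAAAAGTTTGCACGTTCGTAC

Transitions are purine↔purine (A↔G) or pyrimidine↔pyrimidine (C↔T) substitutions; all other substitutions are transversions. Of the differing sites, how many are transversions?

1

Mismatches occur at site 2 (T/C, transition), site 6 (T/C, transition), site 8 (G/A, transition), site 13 (G/A, transition), site 15 (C/A, transversion), site 18 (C/T, transition), site 21 (A/G, transition), site 24 (T/C, transition), site 26 (C/T, transition), site 28 (T/C, transition).
Of the 10 differences, 9 transitions and 1 transversion, so the answer is 1.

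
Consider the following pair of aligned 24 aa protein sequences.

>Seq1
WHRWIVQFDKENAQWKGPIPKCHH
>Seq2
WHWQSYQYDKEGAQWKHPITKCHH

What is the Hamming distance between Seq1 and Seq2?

8

Mismatches occur at site 3 (R/W), site 4 (W/Q), site 5 (I/S), site 6 (V/Y), site 8 (F/Y), site 12 (N/G), site 17 (G/H), site 20 (P/T).
That gives 8 mismatches out of 24 aligned sites, so the Hamming distance is 8.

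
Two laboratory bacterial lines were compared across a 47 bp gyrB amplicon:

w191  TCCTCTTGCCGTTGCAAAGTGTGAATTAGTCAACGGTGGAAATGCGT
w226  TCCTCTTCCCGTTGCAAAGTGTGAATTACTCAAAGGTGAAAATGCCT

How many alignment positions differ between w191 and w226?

5

Differing sites — 8:G/C; 29:G/C; 34:C/A; 39:G/A; 46:G/C.
That gives 5 mismatches out of 47 aligned sites, so the Hamming distance is 5.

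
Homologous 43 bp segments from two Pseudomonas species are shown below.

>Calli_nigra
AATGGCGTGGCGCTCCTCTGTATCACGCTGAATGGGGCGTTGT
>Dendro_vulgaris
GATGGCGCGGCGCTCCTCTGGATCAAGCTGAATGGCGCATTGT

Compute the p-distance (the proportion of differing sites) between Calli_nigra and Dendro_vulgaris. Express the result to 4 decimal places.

0.1395

The sequences differ at positions 1 (A/G), 8 (T/C), 21 (T/G), 26 (C/A), 36 (G/C), 39 (G/A).
There are 6 differences over 43 sites, so p = 6/43 = 0.1395.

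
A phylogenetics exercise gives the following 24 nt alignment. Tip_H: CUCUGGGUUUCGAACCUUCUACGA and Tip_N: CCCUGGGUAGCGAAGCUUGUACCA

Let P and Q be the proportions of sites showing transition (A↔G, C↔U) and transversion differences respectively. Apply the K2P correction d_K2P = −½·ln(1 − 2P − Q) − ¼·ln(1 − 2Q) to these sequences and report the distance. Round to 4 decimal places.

Mismatches occur at site 2 (U/C, transition), site 9 (U/A, transversion), site 10 (U/G, transversion), site 15 (C/G, transversion), site 19 (C/G, transversion), site 23 (G/C, transversion).
Of the 6 differences, 1 transition and 5 transversions over 24 sites: P = 1/24 = 0.041667, Q = 5/24 = 0.208333.
d = −0.5·ln(0.708333) − 0.25·ln(0.583334) = −0.5·(-0.344841) − 0.25·(-0.538995) = 0.3072.

0.3072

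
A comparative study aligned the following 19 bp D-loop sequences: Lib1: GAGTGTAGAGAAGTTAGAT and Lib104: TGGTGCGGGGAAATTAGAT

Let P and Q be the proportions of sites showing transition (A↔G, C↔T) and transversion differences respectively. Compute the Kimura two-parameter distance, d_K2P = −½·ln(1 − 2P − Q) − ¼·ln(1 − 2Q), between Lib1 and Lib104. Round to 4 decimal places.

Differing sites — 1:G/T (Tv); 2:A/G (Ti); 6:T/C (Ti); 7:A/G (Ti); 9:A/G (Ti); 13:G/A (Ti).
Of the 6 differences, 5 transitions and 1 transversion over 19 sites: P = 5/19 = 0.263158, Q = 1/19 = 0.052632.
d = −0.5·ln(0.421052) − 0.25·ln(0.894736) = −0.5·(-0.864999) − 0.25·(-0.111227) = 0.4603.

0.4603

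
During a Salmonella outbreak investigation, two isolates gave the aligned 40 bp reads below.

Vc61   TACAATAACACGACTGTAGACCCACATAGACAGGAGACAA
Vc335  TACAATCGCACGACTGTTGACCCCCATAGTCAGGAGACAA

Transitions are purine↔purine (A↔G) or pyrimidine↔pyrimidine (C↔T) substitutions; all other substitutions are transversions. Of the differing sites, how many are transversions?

Mismatches occur at site 7 (A→C, transversion), site 8 (A→G, transition), site 18 (A→T, transversion), site 24 (A→C, transversion), site 30 (A→T, transversion).
Of the 5 differences, 1 transition and 4 transversions, so the answer is 4.

4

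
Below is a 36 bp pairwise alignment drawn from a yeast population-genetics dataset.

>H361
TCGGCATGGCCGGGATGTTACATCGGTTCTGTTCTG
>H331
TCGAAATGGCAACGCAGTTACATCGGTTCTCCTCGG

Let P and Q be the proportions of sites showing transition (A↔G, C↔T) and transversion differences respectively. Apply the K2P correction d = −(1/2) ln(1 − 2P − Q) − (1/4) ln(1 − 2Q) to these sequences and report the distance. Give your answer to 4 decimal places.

0.3471

The sequences differ at positions 4 (G/A, transition), 5 (C/A, transversion), 11 (C/A, transversion), 12 (G/A, transition), 13 (G/C, transversion), 15 (A/C, transversion), 16 (T/A, transversion), 31 (G/C, transversion), 32 (T/C, transition), 35 (T/G, transversion).
Of the 10 differences, 3 transitions and 7 transversions over 36 sites: P = 3/36 = 0.083333, Q = 7/36 = 0.194444.
d = −0.5·ln(0.638890) − 0.25·ln(0.611112) = −0.5·(-0.448023) − 0.25·(-0.492475) = 0.3471.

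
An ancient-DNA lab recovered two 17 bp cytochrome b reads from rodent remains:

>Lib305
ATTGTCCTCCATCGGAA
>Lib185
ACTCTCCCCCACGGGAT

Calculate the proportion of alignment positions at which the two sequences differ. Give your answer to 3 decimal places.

0.353

The sequences differ at positions 2 (T/C), 4 (G/C), 8 (T/C), 12 (T/C), 13 (C/G), 17 (A/T).
There are 6 differences over 17 sites, so p = 6/17 = 0.353.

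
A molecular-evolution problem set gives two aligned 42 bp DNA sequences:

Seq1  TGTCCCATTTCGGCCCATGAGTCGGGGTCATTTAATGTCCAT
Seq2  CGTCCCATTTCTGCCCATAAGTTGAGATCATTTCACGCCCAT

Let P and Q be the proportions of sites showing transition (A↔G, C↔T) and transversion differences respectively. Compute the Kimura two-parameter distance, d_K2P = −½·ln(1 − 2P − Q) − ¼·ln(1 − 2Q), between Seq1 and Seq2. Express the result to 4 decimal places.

0.2648

Mismatches occur at site 1 (T→C, transition), site 12 (G→T, transversion), site 19 (G→A, transition), site 23 (C→T, transition), site 25 (G→A, transition), site 27 (G→A, transition), site 34 (A→C, transversion), site 36 (T→C, transition), site 38 (T→C, transition).
Of the 9 differences, 7 transitions and 2 transversions over 42 sites: P = 7/42 = 0.166667, Q = 2/42 = 0.047619.
d = −0.5·ln(0.619047) − 0.25·ln(0.904762) = −0.5·(-0.479574) − 0.25·(-0.100083) = 0.2648.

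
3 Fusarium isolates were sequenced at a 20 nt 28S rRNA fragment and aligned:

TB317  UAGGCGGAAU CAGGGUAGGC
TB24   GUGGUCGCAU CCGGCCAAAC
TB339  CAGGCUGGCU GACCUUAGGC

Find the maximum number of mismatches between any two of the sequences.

Pairwise Hamming distances:
  TB317 vs TB24: 10
  TB317 vs TB339: 8
  TB24 vs TB339: 14
The largest is 14, between TB24 and TB339.

14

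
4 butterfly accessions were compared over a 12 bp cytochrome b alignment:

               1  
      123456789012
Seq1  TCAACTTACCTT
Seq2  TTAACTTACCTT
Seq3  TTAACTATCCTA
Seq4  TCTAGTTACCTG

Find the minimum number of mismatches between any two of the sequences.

Pairwise Hamming distances:
  Seq1 vs Seq2: 1
  Seq1 vs Seq3: 4
  Seq1 vs Seq4: 3
  Seq2 vs Seq3: 3
  Seq2 vs Seq4: 4
  Seq3 vs Seq4: 6
The smallest is 1, between Seq1 and Seq2.

1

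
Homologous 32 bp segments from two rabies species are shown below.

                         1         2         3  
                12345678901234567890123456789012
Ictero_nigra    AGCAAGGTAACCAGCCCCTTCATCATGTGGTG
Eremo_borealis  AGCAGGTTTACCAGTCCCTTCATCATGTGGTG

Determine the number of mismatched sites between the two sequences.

4

Differing sites — 5:A/G; 7:G/T; 9:A/T; 15:C/T.
That gives 4 mismatches out of 32 aligned sites, so the Hamming distance is 4.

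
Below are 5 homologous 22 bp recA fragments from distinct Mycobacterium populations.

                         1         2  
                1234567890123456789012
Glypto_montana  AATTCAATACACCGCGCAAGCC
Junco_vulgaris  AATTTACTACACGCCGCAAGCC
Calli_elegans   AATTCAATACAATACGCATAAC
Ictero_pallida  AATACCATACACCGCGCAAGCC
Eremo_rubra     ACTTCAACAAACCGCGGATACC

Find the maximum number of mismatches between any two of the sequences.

Pairwise Hamming distances:
  Glypto_montana vs Junco_vulgaris: 4
  Glypto_montana vs Calli_elegans: 6
  Glypto_montana vs Ictero_pallida: 2
  Glypto_montana vs Eremo_rubra: 6
  Junco_vulgaris vs Calli_elegans: 8
  Junco_vulgaris vs Ictero_pallida: 6
  Junco_vulgaris vs Eremo_rubra: 10
  Calli_elegans vs Ictero_pallida: 8
  Calli_elegans vs Eremo_rubra: 8
  Ictero_pallida vs Eremo_rubra: 8
The largest is 10, between Junco_vulgaris and Eremo_rubra.

10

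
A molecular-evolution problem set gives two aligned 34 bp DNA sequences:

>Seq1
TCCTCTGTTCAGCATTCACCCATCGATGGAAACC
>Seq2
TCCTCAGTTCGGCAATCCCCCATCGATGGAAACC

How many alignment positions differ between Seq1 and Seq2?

Differing sites — 6:T/A; 11:A/G; 15:T/A; 18:A/C.
That gives 4 mismatches out of 34 aligned sites, so the Hamming distance is 4.

4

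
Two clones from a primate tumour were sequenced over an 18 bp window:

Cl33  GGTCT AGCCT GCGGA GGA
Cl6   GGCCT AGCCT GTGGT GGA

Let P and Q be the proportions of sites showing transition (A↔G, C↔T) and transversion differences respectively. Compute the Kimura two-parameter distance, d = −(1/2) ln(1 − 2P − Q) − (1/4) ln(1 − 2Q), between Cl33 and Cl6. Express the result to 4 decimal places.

Mismatches occur at site 3 (T↔C, transition), site 12 (C↔T, transition), site 15 (A↔T, transversion).
Of the 3 differences, 2 transitions and 1 transversion over 18 sites: P = 2/18 = 0.111111, Q = 1/18 = 0.055556.
d = −0.5·ln(0.722222) − 0.25·ln(0.888888) = −0.5·(-0.325423) − 0.25·(-0.117784) = 0.1922.

0.1922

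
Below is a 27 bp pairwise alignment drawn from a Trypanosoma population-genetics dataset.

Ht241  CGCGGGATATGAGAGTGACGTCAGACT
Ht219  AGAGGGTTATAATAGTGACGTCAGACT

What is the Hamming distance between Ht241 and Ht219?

Mismatches occur at site 1 (C/A), site 3 (C/A), site 7 (A/T), site 11 (G/A), site 13 (G/T).
That gives 5 mismatches out of 27 aligned sites, so the Hamming distance is 5.

5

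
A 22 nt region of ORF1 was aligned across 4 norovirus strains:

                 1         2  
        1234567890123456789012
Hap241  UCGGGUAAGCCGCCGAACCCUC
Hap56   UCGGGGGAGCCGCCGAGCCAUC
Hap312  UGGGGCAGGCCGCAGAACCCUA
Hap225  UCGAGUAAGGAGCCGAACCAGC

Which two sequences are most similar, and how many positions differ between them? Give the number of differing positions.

4

Pairwise Hamming distances:
  Hap241 vs Hap56: 4
  Hap241 vs Hap312: 5
  Hap241 vs Hap225: 5
  Hap56 vs Hap312: 8
  Hap56 vs Hap225: 7
  Hap312 vs Hap225: 10
The smallest is 4, between Hap241 and Hap56.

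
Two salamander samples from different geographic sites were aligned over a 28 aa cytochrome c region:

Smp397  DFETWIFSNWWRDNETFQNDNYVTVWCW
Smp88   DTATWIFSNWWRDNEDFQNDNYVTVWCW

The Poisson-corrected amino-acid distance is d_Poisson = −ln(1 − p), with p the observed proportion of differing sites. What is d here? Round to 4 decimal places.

Mismatches occur at site 2 (F/T), site 3 (E/A), site 16 (T/D).
p = 3/28 = 0.107143.
d = −ln(1 − 0.107143) = −ln(0.892857) = 0.1133.

0.1133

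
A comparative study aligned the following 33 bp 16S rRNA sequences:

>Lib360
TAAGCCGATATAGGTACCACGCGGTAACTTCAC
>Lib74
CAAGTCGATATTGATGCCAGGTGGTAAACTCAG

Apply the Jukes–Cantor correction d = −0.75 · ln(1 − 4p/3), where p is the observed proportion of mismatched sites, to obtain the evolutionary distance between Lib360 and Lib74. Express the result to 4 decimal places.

Differing sites — 1:T/C; 5:C/T; 12:A/T; 14:G/A; 16:A/G; 20:C/G; 22:C/T; 28:C/A; 29:T/C; 33:C/G.
p = 10/33 = 0.303030.
d = −0.75 · ln(1 − (4/3)·0.303030) = −0.75 · ln(0.595960) = −0.75 · (-0.517582) = 0.3882.

0.3882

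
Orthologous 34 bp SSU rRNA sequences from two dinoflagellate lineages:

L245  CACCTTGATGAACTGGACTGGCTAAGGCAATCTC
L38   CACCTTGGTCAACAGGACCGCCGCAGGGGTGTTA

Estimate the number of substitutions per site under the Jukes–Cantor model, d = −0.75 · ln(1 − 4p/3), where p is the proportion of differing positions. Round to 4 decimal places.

Mismatches occur at site 8 (A/G), site 10 (G/C), site 14 (T/A), site 19 (T/C), site 21 (G/C), site 23 (T/G), site 24 (A/C), site 28 (C/G), site 29 (A/G), site 30 (A/T), site 31 (T/G), site 32 (C/T), site 34 (C/A).
p = 13/34 = 0.382353.
d = −0.75 · ln(1 − (4/3)·0.382353) = −0.75 · ln(0.490196) = −0.75 · (-0.712950) = 0.5347.

0.5347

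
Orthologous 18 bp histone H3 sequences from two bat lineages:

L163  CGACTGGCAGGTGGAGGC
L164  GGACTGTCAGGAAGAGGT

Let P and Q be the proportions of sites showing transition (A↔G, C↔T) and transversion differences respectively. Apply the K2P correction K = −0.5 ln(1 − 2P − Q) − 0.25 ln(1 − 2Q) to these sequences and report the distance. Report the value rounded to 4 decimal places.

0.3476

Mismatches occur at site 1 (C/G, transversion), site 7 (G/T, transversion), site 12 (T/A, transversion), site 13 (G/A, transition), site 18 (C/T, transition).
Of the 5 differences, 2 transitions and 3 transversions over 18 sites: P = 2/18 = 0.111111, Q = 3/18 = 0.166667.
d = −0.5·ln(0.611111) − 0.25·ln(0.666666) = −0.5·(-0.492477) − 0.25·(-0.405466) = 0.3476.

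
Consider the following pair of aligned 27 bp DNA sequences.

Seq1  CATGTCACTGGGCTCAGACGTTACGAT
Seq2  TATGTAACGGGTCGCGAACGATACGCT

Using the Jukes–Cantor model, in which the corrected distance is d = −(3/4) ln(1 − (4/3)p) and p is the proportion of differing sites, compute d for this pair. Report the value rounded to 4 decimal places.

0.4408

Differing sites — 1:C/T; 6:C/A; 9:T/G; 12:G/T; 14:T/G; 16:A/G; 17:G/A; 21:T/A; 26:A/C.
p = 9/27 = 0.333333.
d = −0.75 · ln(1 − (4/3)·0.333333) = −0.75 · ln(0.555556) = −0.75 · (-0.587786) = 0.4408.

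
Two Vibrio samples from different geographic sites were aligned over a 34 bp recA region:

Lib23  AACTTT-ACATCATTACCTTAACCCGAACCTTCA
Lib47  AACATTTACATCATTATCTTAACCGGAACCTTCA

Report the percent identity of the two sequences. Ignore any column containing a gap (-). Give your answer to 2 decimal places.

90.91%

Excluding the 1 gap column leaves 33 comparable sites.
Mismatches occur at site 4 (T→A), site 17 (C→T), site 25 (C→G).
30 of the 33 comparable sites match, so the percent identity is 30/33 × 100 = 90.91%.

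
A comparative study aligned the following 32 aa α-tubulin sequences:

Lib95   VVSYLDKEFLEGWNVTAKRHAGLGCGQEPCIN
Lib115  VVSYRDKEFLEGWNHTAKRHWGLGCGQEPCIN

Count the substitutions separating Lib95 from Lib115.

Mismatches occur at site 5 (L→R), site 15 (V→H), site 21 (A→W).
That gives 3 mismatches out of 32 aligned sites, so the Hamming distance is 3.

3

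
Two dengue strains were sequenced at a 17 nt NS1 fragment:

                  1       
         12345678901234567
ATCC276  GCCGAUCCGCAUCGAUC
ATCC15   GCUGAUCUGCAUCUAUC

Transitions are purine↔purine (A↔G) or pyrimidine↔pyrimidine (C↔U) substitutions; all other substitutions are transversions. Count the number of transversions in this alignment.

The sequences differ at positions 3 (C/U, transition), 8 (C/U, transition), 14 (G/U, transversion).
Of the 3 differences, 2 transitions and 1 transversion, so the answer is 1.

1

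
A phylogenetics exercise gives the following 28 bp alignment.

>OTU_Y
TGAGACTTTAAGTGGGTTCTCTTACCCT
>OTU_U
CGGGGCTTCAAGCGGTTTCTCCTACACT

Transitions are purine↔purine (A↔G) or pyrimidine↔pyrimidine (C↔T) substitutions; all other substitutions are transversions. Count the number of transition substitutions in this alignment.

6

The sequences differ at positions 1 (T/C, transition), 3 (A/G, transition), 5 (A/G, transition), 9 (T/C, transition), 13 (T/C, transition), 16 (G/T, transversion), 22 (T/C, transition), 26 (C/A, transversion).
Of the 8 differences, 6 transitions and 2 transversions, so the answer is 6.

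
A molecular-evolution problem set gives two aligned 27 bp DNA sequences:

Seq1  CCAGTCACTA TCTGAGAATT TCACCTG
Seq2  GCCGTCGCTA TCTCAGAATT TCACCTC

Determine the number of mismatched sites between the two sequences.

5

Differing sites — 1:C/G; 3:A/C; 7:A/G; 14:G/C; 27:G/C.
That gives 5 mismatches out of 27 aligned sites, so the Hamming distance is 5.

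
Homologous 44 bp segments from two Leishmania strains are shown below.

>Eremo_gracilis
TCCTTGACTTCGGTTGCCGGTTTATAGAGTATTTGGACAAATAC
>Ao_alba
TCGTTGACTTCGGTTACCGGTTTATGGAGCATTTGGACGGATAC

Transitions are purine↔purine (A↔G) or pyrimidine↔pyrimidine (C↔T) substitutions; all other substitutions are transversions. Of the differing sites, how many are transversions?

1

The sequences differ at positions 3 (C/G, transversion), 16 (G/A, transition), 26 (A/G, transition), 30 (T/C, transition), 39 (A/G, transition), 40 (A/G, transition).
Of the 6 differences, 5 transitions and 1 transversion, so the answer is 1.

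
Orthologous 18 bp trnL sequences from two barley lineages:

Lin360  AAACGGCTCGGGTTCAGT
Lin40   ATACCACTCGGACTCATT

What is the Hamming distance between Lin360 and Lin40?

6

The sequences differ at positions 2 (A/T), 5 (G/C), 6 (G/A), 12 (G/A), 13 (T/C), 17 (G/T).
That gives 6 mismatches out of 18 aligned sites, so the Hamming distance is 6.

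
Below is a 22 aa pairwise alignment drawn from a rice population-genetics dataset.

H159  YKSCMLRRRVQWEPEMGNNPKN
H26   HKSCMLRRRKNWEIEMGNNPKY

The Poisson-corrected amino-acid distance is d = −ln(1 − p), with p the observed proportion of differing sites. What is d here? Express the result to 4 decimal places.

0.2578

Mismatches occur at site 1 (Y/H), site 10 (V/K), site 11 (Q/N), site 14 (P/I), site 22 (N/Y).
p = 5/22 = 0.227273.
d = −ln(1 − 0.227273) = −ln(0.772727) = 0.2578.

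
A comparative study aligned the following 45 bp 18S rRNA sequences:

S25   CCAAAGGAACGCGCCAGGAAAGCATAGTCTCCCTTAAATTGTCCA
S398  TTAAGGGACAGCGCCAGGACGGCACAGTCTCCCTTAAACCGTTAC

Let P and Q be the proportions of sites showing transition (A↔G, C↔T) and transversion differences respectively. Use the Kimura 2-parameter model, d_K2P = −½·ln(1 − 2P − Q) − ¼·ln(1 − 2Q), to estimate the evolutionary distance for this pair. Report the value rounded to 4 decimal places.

Differing sites — 1:C/T (Ti); 2:C/T (Ti); 5:A/G (Ti); 9:A/C (Tv); 10:C/A (Tv); 20:A/C (Tv); 21:A/G (Ti); 25:T/C (Ti); 39:T/C (Ti); 40:T/C (Ti); 43:C/T (Ti); 44:C/A (Tv); 45:A/C (Tv).
Of the 13 differences, 8 transitions and 5 transversions over 45 sites: P = 8/45 = 0.177778, Q = 5/45 = 0.111111.
d = −0.5·ln(0.533333) − 0.25·ln(0.777778) = −0.5·(-0.628609) − 0.25·(-0.251314) = 0.3771.

0.3771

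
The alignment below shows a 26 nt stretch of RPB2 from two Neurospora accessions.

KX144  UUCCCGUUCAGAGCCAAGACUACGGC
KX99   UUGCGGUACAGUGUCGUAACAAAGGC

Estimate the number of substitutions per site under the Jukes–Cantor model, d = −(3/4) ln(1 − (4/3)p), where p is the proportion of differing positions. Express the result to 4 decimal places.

Differing sites — 3:C/G; 5:C/G; 8:U/A; 12:A/U; 14:C/U; 16:A/G; 17:A/U; 18:G/A; 21:U/A; 23:C/A.
p = 10/26 = 0.384615.
d = −0.75 · ln(1 − (4/3)·0.384615) = −0.75 · ln(0.487180) = −0.75 · (-0.719122) = 0.5393.

0.5393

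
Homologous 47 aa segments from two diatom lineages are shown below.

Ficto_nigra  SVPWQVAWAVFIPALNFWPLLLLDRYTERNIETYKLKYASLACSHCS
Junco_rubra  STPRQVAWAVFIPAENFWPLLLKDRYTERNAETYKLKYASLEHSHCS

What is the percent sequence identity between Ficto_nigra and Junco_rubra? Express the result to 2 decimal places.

Mismatches occur at site 2 (V/T), site 4 (W/R), site 15 (L/E), site 23 (L/K), site 31 (I/A), site 42 (A/E), site 43 (C/H).
40 of the 47 sites match, so the percent identity is 40/47 × 100 = 85.11%.

85.11%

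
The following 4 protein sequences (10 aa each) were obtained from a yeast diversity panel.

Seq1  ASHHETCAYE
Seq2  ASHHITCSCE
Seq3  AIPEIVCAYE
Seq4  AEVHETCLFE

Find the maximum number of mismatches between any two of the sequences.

Pairwise Hamming distances:
  Seq1 vs Seq2: 3
  Seq1 vs Seq3: 5
  Seq1 vs Seq4: 4
  Seq2 vs Seq3: 6
  Seq2 vs Seq4: 5
  Seq3 vs Seq4: 7
The largest is 7, between Seq3 and Seq4.

7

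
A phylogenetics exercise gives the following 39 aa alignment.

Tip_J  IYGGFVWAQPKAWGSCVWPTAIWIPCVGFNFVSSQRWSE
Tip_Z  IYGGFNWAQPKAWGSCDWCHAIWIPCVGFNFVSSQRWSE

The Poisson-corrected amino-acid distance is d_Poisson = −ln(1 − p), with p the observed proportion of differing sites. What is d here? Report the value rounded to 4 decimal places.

0.1082

Differing sites — 6:V/N; 17:V/D; 19:P/C; 20:T/H.
p = 4/39 = 0.102564.
d = −ln(1 − 0.102564) = −ln(0.897436) = 0.1082.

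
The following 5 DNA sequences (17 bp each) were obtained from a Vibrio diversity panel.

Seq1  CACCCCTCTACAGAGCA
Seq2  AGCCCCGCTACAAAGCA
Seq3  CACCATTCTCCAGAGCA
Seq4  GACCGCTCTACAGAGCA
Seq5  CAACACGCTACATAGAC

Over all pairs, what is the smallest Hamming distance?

2

Pairwise Hamming distances:
  Seq1 vs Seq2: 4
  Seq1 vs Seq3: 3
  Seq1 vs Seq4: 2
  Seq1 vs Seq5: 6
  Seq2 vs Seq3: 7
  Seq2 vs Seq4: 5
  Seq2 vs Seq5: 7
  Seq3 vs Seq4: 4
  Seq3 vs Seq5: 7
  Seq4 vs Seq5: 7
The smallest is 2, between Seq1 and Seq4.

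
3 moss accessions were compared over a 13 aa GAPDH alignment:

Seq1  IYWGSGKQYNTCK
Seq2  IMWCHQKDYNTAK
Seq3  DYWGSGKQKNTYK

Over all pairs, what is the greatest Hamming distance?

8

Pairwise Hamming distances:
  Seq1 vs Seq2: 6
  Seq1 vs Seq3: 3
  Seq2 vs Seq3: 8
The largest is 8, between Seq2 and Seq3.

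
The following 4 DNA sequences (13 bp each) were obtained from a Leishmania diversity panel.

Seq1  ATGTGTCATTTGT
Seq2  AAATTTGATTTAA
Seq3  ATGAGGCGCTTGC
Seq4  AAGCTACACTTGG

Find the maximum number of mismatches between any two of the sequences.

10

Pairwise Hamming distances:
  Seq1 vs Seq2: 6
  Seq1 vs Seq3: 5
  Seq1 vs Seq4: 6
  Seq2 vs Seq3: 10
  Seq2 vs Seq4: 7
  Seq3 vs Seq4: 6
The largest is 10, between Seq2 and Seq3.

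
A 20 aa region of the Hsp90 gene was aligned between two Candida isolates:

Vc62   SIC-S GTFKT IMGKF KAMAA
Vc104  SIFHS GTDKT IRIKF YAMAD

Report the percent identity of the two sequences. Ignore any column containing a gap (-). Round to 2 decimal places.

68.42%

Excluding the 1 gap column leaves 19 comparable sites.
Mismatches occur at site 3 (C→F), site 8 (F→D), site 12 (M→R), site 13 (G→I), site 16 (K→Y), site 20 (A→D).
13 of the 19 comparable sites match, so the percent identity is 13/19 × 100 = 68.42%.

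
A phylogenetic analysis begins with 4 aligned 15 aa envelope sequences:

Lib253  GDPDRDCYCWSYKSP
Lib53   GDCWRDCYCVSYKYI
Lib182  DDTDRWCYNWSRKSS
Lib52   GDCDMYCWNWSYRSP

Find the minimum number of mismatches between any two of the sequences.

5

Pairwise Hamming distances:
  Lib253 vs Lib53: 5
  Lib253 vs Lib182: 6
  Lib253 vs Lib52: 6
  Lib53 vs Lib182: 9
  Lib53 vs Lib52: 9
  Lib182 vs Lib52: 8
The smallest is 5, between Lib253 and Lib53.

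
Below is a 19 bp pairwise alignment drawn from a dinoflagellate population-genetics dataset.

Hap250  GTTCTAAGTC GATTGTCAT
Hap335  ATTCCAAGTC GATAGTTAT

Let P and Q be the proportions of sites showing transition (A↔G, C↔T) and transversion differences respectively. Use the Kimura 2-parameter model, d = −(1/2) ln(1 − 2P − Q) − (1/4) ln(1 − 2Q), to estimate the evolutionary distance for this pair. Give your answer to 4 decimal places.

0.2576

Mismatches occur at site 1 (G→A, transition), site 5 (T→C, transition), site 14 (T→A, transversion), site 17 (C→T, transition).
Of the 4 differences, 3 transitions and 1 transversion over 19 sites: P = 3/19 = 0.157895, Q = 1/19 = 0.052632.
d = −0.5·ln(0.631578) − 0.25·ln(0.894736) = −0.5·(-0.459534) − 0.25·(-0.111227) = 0.2576.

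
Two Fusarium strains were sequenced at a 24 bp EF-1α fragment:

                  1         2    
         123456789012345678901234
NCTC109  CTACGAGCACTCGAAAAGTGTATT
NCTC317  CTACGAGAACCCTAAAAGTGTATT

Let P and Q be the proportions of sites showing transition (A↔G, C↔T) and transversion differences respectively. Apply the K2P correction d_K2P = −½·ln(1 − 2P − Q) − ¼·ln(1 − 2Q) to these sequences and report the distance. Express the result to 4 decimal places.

Differing sites — 8:C/A (Tv); 11:T/C (Ti); 13:G/T (Tv).
Of the 3 differences, 1 transition and 2 transversions over 24 sites: P = 1/24 = 0.041667, Q = 2/24 = 0.083333.
d = −0.5·ln(0.833333) − 0.25·ln(0.833334) = −0.5·(-0.182322) − 0.25·(-0.182321) = 0.1367.

0.1367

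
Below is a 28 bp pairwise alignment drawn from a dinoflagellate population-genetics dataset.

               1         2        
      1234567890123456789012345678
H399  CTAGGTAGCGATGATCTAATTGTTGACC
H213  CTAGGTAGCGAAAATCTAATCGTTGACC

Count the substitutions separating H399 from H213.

3

Mismatches occur at site 12 (T/A), site 13 (G/A), site 21 (T/C).
That gives 3 mismatches out of 28 aligned sites, so the Hamming distance is 3.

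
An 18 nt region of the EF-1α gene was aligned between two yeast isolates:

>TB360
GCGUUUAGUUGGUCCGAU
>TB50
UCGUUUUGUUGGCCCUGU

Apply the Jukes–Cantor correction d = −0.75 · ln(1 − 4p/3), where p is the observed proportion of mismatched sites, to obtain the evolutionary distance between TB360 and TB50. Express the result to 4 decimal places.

The sequences differ at positions 1 (G/U), 7 (A/U), 13 (U/C), 16 (G/U), 17 (A/G).
p = 5/18 = 0.277778.
d = −0.75 · ln(1 − (4/3)·0.277778) = −0.75 · ln(0.629629) = −0.75 · (-0.462625) = 0.3470.

0.3470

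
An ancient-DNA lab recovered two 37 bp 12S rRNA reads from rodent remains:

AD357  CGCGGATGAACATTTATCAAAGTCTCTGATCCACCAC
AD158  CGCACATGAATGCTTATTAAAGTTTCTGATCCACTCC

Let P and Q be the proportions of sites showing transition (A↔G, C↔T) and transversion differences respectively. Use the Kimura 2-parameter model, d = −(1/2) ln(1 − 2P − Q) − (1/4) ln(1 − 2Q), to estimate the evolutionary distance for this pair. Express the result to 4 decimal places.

0.3118

The sequences differ at positions 4 (G/A, transition), 5 (G/C, transversion), 11 (C/T, transition), 12 (A/G, transition), 13 (T/C, transition), 18 (C/T, transition), 24 (C/T, transition), 35 (C/T, transition), 36 (A/C, transversion).
Of the 9 differences, 7 transitions and 2 transversions over 37 sites: P = 7/37 = 0.189189, Q = 2/37 = 0.054054.
d = −0.5·ln(0.567568) − 0.25·ln(0.891892) = −0.5·(-0.566395) − 0.25·(-0.114410) = 0.3118.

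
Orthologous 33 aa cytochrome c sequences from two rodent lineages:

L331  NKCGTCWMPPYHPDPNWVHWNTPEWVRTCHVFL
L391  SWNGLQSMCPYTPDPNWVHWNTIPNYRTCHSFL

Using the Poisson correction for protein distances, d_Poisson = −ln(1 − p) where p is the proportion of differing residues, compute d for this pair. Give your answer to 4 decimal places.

The sequences differ at positions 1 (N/S), 2 (K/W), 3 (C/N), 5 (T/L), 6 (C/Q), 7 (W/S), 9 (P/C), 12 (H/T), 23 (P/I), 24 (E/P), 25 (W/N), 26 (V/Y), 31 (V/S).
p = 13/33 = 0.393939.
d = −ln(1 − 0.393939) = −ln(0.606061) = 0.5008.

0.5008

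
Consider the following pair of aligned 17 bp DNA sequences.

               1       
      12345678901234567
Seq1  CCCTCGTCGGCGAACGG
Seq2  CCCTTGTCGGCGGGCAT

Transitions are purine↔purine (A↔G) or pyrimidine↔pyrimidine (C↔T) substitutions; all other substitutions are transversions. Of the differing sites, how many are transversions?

1

Mismatches occur at site 5 (C/T, transition), site 13 (A/G, transition), site 14 (A/G, transition), site 16 (G/A, transition), site 17 (G/T, transversion).
Of the 5 differences, 4 transitions and 1 transversion, so the answer is 1.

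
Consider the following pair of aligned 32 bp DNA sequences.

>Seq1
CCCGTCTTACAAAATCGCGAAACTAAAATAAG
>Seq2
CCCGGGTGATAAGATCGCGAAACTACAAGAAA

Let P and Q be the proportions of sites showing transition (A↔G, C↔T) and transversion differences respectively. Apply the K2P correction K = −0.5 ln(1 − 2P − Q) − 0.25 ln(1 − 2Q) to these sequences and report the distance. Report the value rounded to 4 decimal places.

The sequences differ at positions 5 (T/G, transversion), 6 (C/G, transversion), 8 (T/G, transversion), 10 (C/T, transition), 13 (A/G, transition), 26 (A/C, transversion), 29 (T/G, transversion), 32 (G/A, transition).
Of the 8 differences, 3 transitions and 5 transversions over 32 sites: P = 3/32 = 0.093750, Q = 5/32 = 0.156250.
d = −0.5·ln(0.656250) − 0.25·ln(0.687500) = −0.5·(-0.421213) − 0.25·(-0.374693) = 0.3043.

0.3043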